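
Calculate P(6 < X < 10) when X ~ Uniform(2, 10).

P(6 < X < 10) = ∫_{6}^{10} f(x) dx
where f(x) = \frac{1}{8}
= \frac{1}{2}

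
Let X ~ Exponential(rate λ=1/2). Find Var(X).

For X ~ Exponential(rate λ=1/2):
Var(X) = 4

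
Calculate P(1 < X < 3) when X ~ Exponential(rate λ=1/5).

P(1 < X < 3) = ∫_{1}^{3} f(x) dx
where f(x) = \frac{e^{- \frac{x}{5}}}{5}
= - \frac{1 - e^{\frac{2}{5}}}{e^{\frac{3}{5}}}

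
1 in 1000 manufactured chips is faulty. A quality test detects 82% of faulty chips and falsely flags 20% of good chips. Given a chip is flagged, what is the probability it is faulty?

Let D = the rare event, + = positive/flagged.
P(D) = 1/1000
P(+|D) = 82/100 = 41/50
P(+|D') = 20/100 = 1/5
P(+) = P(+|D)P(D) + P(+|D')P(D')
     = \frac{41}{50} × \frac{1}{1000} + \frac{1}{5} × \frac{999}{1000}
     = \frac{10031}{50000}
P(D|+) = P(+|D)P(D)/P(+) = \frac{41}{10031}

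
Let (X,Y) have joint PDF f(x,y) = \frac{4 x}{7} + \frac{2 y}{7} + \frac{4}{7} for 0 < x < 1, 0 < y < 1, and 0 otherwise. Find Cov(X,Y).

E[XY] = ∫∫ xy × f(x,y) dx dy = \frac{2}{7}
E[X] = \frac{23}{42}
E[Y] = \frac{11}{21}
Cov(X,Y) = E[XY] - E[X]E[Y] = - \frac{1}{882}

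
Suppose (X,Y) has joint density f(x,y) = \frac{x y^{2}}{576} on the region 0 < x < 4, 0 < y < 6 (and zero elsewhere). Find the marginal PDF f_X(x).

f_X(x) = ∫_0^6 f(x,y) dy
= ∫_0^6 \frac{x y^{2}}{576} dy
= \frac{x}{8} for 0 < x < 4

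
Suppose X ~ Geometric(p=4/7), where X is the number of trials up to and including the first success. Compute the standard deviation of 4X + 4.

For X ~ Geometric(p=4/7), where X is the number of trials up to and including the first success:
Var(X) = \frac{21}{16}
SD(X) = √(Var(X)) = √(\frac{21}{16}) = \frac{\sqrt{21}}{4}
SD(4X + 4) = |4| × SD(X) = 4 × \frac{\sqrt{21}}{4} = \sqrt{21}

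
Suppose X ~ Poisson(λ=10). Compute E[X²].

Using the identity E[X²] = Var(X) + (E[X])²:
E[X] = 10
Var(X) = 10
E[X²] = 10 + (10)²
= 110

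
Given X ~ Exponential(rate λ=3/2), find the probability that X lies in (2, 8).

P(2 < X < 8) = ∫_{2}^{8} f(x) dx
where f(x) = \frac{3 e^{- \frac{3 x}{2}}}{2}
= - \frac{1 - e^{9}}{e^{12}}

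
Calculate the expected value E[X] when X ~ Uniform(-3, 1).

For X ~ Uniform(-3, 1), the expected value is:
E[X] = -1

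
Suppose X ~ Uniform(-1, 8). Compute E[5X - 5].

For X ~ Uniform(-1, 8):
E[X] = \frac{7}{2}
E[5X - 5] = 5 × E[X] - 5 = \frac{25}{2}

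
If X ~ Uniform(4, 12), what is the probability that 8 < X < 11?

P(8 < X < 11) = ∫_{8}^{11} f(x) dx
where f(x) = \frac{1}{8}
= \frac{3}{8}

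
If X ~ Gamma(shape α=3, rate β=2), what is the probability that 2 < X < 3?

P(2 < X < 3) = ∫_{2}^{3} f(x) dx
where f(x) = 4 x^{2} e^{- 2 x}
= \frac{-25 + 13 e^{2}}{e^{6}}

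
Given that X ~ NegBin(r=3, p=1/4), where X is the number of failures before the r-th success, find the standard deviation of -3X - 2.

For X ~ NegBin(r=3, p=1/4), where X is the number of failures before the r-th success:
Var(X) = 36
SD(X) = √(Var(X)) = √(36) = 6
SD(-3X - 2) = |-3| × SD(X) = 3 × 6 = 18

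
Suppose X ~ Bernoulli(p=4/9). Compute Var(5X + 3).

For X ~ Bernoulli(p=4/9):
Var(X) = \frac{20}{81}
Var(5X + 3) = (5)² × Var(X) = 25 × \frac{20}{81} = \frac{500}{81}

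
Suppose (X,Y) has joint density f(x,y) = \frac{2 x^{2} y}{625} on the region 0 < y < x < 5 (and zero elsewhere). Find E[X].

f_X(x) = ∫_0^x \frac{2 x^{2} y}{625} dy = \frac{x^{4}}{625}
E[X] = ∫_0^5 x × (\frac{x^{4}}{625}) dx = \frac{25}{6}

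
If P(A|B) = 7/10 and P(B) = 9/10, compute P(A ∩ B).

By definition, P(A|B) = P(A ∩ B) / P(B)
So P(A ∩ B) = P(A|B) × P(B)
= 7/10 × 9/10
= 63/100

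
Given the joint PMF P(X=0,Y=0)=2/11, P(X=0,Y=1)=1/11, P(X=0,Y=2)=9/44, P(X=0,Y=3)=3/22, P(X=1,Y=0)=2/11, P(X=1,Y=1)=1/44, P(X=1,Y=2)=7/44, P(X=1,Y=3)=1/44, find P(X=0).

P(X=0) = P(X=0,Y=0) + P(X=0,Y=1) + P(X=0,Y=2) + P(X=0,Y=3)
= 2/11 + 1/11 + 9/44 + 3/22
= 27/44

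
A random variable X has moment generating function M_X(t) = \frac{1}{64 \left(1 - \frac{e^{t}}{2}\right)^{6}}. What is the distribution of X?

The MGF M(t) = \frac{1}{64 \left(1 - \frac{e^{t}}{2}\right)^{6}} is the standard form for the NegativeBinomial distribution.
Comparing with the known MGF formula identifies: NegBin(r=6, p=1/2), X = failures before r-th success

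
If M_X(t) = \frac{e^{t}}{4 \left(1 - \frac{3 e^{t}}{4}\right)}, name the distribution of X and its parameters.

The MGF M(t) = \frac{e^{t}}{4 \left(1 - \frac{3 e^{t}}{4}\right)} is the standard form for the Geometric distribution.
Comparing with the known MGF formula identifies: Geometric(p=1/4), X = trial number of first success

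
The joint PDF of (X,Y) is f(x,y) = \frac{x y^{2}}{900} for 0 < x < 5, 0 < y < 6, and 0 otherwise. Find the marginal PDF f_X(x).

f_X(x) = ∫_0^6 f(x,y) dy
= ∫_0^6 \frac{x y^{2}}{900} dy
= \frac{2 x}{25} for 0 < x < 5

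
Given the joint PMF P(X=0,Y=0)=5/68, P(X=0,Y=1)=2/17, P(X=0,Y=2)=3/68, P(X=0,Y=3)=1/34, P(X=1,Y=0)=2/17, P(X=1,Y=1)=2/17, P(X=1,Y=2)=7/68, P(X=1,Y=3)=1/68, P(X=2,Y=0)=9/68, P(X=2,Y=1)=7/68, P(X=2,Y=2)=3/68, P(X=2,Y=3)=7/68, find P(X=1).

P(X=1) = P(X=1,Y=0) + P(X=1,Y=1) + P(X=1,Y=2) + P(X=1,Y=3)
= 2/17 + 2/17 + 7/68 + 1/68
= 6/17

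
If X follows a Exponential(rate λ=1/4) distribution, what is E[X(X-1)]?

E[X(X-1)] = E[X² - X] = E[X²] - E[X]
E[X] = 4
E[X²] = Var(X) + (E[X])² = 16 + (4)² = 32
E[X(X-1)] = 32 - 4 = 28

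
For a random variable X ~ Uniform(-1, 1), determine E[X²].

Using the identity E[X²] = Var(X) + (E[X])²:
E[X] = 0
Var(X) = \frac{1}{3}
E[X²] = \frac{1}{3} + (0)²
= \frac{1}{3}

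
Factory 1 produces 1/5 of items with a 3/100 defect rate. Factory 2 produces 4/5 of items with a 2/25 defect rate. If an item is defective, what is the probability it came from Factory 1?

Using Bayes' theorem:
P(F1) = 1/5, P(D|F1) = 3/100
P(F2) = 4/5, P(D|F2) = 2/25
P(D) = P(D|F1)P(F1) + P(D|F2)P(F2)
     = \frac{7}{100}
P(F1|D) = P(D|F1)P(F1) / P(D)
= \frac{3}{35}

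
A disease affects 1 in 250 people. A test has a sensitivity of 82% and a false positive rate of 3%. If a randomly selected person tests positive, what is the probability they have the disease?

Let D = the rare event, + = positive/flagged.
P(D) = 1/250
P(+|D) = 82/100 = 41/50
P(+|D') = 3/100
P(+) = P(+|D)P(D) + P(+|D')P(D')
     = \frac{41}{50} × \frac{1}{250} + \frac{3}{100} × \frac{249}{250}
     = \frac{829}{25000}
P(D|+) = P(+|D)P(D)/P(+) = \frac{82}{829}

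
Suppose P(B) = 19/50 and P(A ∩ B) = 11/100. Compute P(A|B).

P(A|B) = P(A ∩ B) / P(B)
= (11/100) / (19/50)
= 11/38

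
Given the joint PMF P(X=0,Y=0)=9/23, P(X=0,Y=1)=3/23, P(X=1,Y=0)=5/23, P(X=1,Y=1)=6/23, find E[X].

First find marginal of X:
P(X=0) = 12/23
P(X=1) = 11/23
E[X] = 0 × 12/23 + 1 × 11/23 = 11/23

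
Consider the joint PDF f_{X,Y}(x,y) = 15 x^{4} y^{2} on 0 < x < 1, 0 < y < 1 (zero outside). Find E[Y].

E[Y] = ∫_0^1 ∫_0^1 y × f(x,y) dx dy
= \frac{3}{4}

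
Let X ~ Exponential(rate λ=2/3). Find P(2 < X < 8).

P(2 < X < 8) = ∫_{2}^{8} f(x) dx
where f(x) = \frac{2 e^{- \frac{2 x}{3}}}{3}
= - \frac{1 - e^{4}}{e^{\frac{16}{3}}}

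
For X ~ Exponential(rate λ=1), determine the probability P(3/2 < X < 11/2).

P(3/2 < X < 11/2) = ∫_{3/2}^{11/2} f(x) dx
where f(x) = e^{- x}
= - \frac{1 - e^{4}}{e^{\frac{11}{2}}}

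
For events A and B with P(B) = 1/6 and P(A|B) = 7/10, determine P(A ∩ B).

By definition, P(A|B) = P(A ∩ B) / P(B)
So P(A ∩ B) = P(A|B) × P(B)
= 7/10 × 1/6
= 7/60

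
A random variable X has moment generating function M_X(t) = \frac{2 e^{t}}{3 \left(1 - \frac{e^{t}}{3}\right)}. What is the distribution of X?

The MGF M(t) = \frac{2 e^{t}}{3 \left(1 - \frac{e^{t}}{3}\right)} is the standard form for the Geometric distribution.
Comparing with the known MGF formula identifies: Geometric(p=2/3), X = trial number of first success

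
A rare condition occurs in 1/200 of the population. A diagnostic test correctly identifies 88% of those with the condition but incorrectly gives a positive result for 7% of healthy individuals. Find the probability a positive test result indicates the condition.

Let D = the rare event, + = positive/flagged.
P(D) = 1/200
P(+|D) = 88/100 = 22/25
P(+|D') = 7/100
P(+) = P(+|D)P(D) + P(+|D')P(D')
     = \frac{22}{25} × \frac{1}{200} + \frac{7}{100} × \frac{199}{200}
     = \frac{1481}{20000}
P(D|+) = P(+|D)P(D)/P(+) = \frac{88}{1481}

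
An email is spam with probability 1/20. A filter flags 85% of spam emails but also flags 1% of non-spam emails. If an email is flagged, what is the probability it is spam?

Let D = the rare event, + = positive/flagged.
P(D) = 1/20
P(+|D) = 85/100 = 17/20
P(+|D') = 1/100
P(+) = P(+|D)P(D) + P(+|D')P(D')
     = \frac{17}{20} × \frac{1}{20} + \frac{1}{100} × \frac{19}{20}
     = \frac{13}{250}
P(D|+) = P(+|D)P(D)/P(+) = \frac{85}{104}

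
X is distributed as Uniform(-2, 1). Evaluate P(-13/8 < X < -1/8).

P(-13/8 < X < -1/8) = ∫_{-13/8}^{-1/8} f(x) dx
where f(x) = \frac{1}{3}
= \frac{1}{2}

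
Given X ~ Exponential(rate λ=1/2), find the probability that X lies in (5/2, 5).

P(5/2 < X < 5) = ∫_{5/2}^{5} f(x) dx
where f(x) = \frac{e^{- \frac{x}{2}}}{2}
= - \frac{1}{e^{\frac{5}{2}}} + e^{- \frac{5}{4}}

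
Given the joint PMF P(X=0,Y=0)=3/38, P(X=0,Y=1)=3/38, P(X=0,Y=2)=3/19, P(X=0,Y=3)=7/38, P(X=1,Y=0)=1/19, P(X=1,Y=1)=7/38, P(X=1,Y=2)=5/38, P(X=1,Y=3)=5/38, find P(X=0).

P(X=0) = P(X=0,Y=0) + P(X=0,Y=1) + P(X=0,Y=2) + P(X=0,Y=3)
= 3/38 + 3/38 + 3/19 + 7/38
= 1/2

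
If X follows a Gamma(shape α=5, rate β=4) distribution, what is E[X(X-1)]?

E[X(X-1)] = E[X² - X] = E[X²] - E[X]
E[X] = \frac{5}{4}
E[X²] = Var(X) + (E[X])² = \frac{5}{16} + (\frac{5}{4})² = \frac{15}{8}
E[X(X-1)] = \frac{15}{8} - \frac{5}{4} = \frac{5}{8}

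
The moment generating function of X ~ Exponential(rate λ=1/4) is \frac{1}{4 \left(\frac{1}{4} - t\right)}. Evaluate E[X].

To find E[X], compute M^(1)(0):
M^(1)(t) = \frac{1}{4 \left(\frac{1}{4} - t\right)^{2}}
M^(1)(0) = 4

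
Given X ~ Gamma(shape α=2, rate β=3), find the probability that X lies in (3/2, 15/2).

P(3/2 < X < 15/2) = ∫_{3/2}^{15/2} f(x) dx
where f(x) = 9 x e^{- 3 x}
= \frac{-47 + 11 e^{18}}{2 e^{\frac{45}{2}}}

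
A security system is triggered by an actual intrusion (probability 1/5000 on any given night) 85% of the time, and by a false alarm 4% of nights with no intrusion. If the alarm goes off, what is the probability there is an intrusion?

Let D = the rare event, + = positive/flagged.
P(D) = 1/5000
P(+|D) = 85/100 = 17/20
P(+|D') = 4/100 = 1/25
P(+) = P(+|D)P(D) + P(+|D')P(D')
     = \frac{17}{20} × \frac{1}{5000} + \frac{1}{25} × \frac{4999}{5000}
     = \frac{20081}{500000}
P(D|+) = P(+|D)P(D)/P(+) = \frac{85}{20081}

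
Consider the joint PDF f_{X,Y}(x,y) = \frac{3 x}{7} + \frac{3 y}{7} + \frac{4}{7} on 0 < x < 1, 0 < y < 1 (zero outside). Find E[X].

E[X] = ∫_0^1 ∫_0^1 x × f(x,y) dy dx
= ∫_0^1 ∫_0^1 x × (\frac{3 x}{7} + \frac{3 y}{7} + \frac{4}{7}) dy dx
= \frac{15}{28}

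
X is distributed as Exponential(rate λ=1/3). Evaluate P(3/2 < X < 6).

P(3/2 < X < 6) = ∫_{3/2}^{6} f(x) dx
where f(x) = \frac{e^{- \frac{x}{3}}}{3}
= - \frac{1}{e^{2}} + e^{- \frac{1}{2}}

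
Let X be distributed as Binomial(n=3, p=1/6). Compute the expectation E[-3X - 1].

For X ~ Binomial(n=3, p=1/6):
E[X] = \frac{1}{2}
E[-3X - 1] = -3 × E[X] - 1 = - \frac{5}{2}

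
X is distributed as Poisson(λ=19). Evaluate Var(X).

For X ~ Poisson(λ=19):
Var(X) = 19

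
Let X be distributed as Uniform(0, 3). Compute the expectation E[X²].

Using the identity E[X²] = Var(X) + (E[X])²:
E[X] = \frac{3}{2}
Var(X) = \frac{3}{4}
E[X²] = \frac{3}{4} + (\frac{3}{2})²
= 3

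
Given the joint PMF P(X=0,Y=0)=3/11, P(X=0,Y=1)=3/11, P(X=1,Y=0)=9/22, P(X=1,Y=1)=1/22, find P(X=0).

P(X=0) = P(X=0,Y=0) + P(X=0,Y=1)
= 3/11 + 3/11
= 6/11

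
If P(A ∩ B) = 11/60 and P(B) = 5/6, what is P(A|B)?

P(A|B) = P(A ∩ B) / P(B)
= (11/60) / (5/6)
= 11/50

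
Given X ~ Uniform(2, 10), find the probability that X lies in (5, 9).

P(5 < X < 9) = ∫_{5}^{9} f(x) dx
where f(x) = \frac{1}{8}
= \frac{1}{2}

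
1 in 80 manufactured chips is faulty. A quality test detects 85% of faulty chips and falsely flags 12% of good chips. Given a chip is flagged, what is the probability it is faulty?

Let D = the rare event, + = positive/flagged.
P(D) = 1/80
P(+|D) = 85/100 = 17/20
P(+|D') = 12/100 = 3/25
P(+) = P(+|D)P(D) + P(+|D')P(D')
     = \frac{17}{20} × \frac{1}{80} + \frac{3}{25} × \frac{79}{80}
     = \frac{1033}{8000}
P(D|+) = P(+|D)P(D)/P(+) = \frac{85}{1033}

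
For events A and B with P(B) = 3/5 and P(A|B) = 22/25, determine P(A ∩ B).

By definition, P(A|B) = P(A ∩ B) / P(B)
So P(A ∩ B) = P(A|B) × P(B)
= 22/25 × 3/5
= 66/125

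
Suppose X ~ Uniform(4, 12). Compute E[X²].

Using the identity E[X²] = Var(X) + (E[X])²:
E[X] = 8
Var(X) = \frac{16}{3}
E[X²] = \frac{16}{3} + (8)²
= \frac{208}{3}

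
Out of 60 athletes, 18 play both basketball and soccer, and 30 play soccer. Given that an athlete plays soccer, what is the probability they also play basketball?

P(A ∩ B) = 18/60 = 3/10
P(B) = 30/60 = 1/2
P(A|B) = P(A ∩ B) / P(B) = (3/10) / (1/2) = 3/5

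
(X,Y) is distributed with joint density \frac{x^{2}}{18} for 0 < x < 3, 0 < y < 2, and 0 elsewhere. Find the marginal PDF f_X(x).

f_X(x) = ∫_0^2 f(x,y) dy
= ∫_0^2 \frac{x^{2}}{18} dy
= \frac{x^{2}}{9} for 0 < x < 3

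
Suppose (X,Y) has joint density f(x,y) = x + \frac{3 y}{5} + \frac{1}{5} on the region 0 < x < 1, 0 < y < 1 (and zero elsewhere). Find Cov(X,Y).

E[XY] = ∫∫ xy × f(x,y) dx dy = \frac{19}{60}
E[X] = \frac{7}{12}
E[Y] = \frac{11}{20}
Cov(X,Y) = E[XY] - E[X]E[Y] = - \frac{1}{240}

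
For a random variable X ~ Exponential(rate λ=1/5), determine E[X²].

Using the identity E[X²] = Var(X) + (E[X])²:
E[X] = 5
Var(X) = 25
E[X²] = 25 + (5)²
= 50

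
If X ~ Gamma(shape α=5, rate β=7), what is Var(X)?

For X ~ Gamma(shape α=5, rate β=7):
Var(X) = \frac{5}{49}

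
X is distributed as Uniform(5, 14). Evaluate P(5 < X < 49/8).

P(5 < X < 49/8) = ∫_{5}^{49/8} f(x) dx
where f(x) = \frac{1}{9}
= \frac{1}{8}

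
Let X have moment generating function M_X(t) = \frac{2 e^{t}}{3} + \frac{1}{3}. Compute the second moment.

To find E[X^2], compute M^(2)(0):
M^(1)(t) = \frac{2 e^{t}}{3}
M^(2)(t) = \frac{2 e^{t}}{3}
M^(2)(0) = \frac{2}{3}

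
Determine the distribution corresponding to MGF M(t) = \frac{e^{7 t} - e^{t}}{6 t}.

The MGF M(t) = \frac{e^{7 t} - e^{t}}{6 t} is the standard form for the Uniform distribution.
Comparing with the known MGF formula identifies: Uniform(1, 7)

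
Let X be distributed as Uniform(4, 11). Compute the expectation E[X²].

Using the identity E[X²] = Var(X) + (E[X])²:
E[X] = \frac{15}{2}
Var(X) = \frac{49}{12}
E[X²] = \frac{49}{12} + (\frac{15}{2})²
= \frac{181}{3}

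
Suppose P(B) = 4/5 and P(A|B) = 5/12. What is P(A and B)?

By definition, P(A|B) = P(A ∩ B) / P(B)
So P(A ∩ B) = P(A|B) × P(B)
= 5/12 × 4/5
= 1/3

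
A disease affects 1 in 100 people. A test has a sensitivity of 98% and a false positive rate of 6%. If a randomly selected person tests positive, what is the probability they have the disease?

Let D = the rare event, + = positive/flagged.
P(D) = 1/100
P(+|D) = 98/100 = 49/50
P(+|D') = 6/100 = 3/50
P(+) = P(+|D)P(D) + P(+|D')P(D')
     = \frac{49}{50} × \frac{1}{100} + \frac{3}{50} × \frac{99}{100}
     = \frac{173}{2500}
P(D|+) = P(+|D)P(D)/P(+) = \frac{49}{346}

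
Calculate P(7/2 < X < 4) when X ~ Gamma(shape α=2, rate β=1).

P(7/2 < X < 4) = ∫_{7/2}^{4} f(x) dx
where f(x) = x e^{- x}
= - \frac{5}{e^{4}} + \frac{9}{2 e^{\frac{7}{2}}}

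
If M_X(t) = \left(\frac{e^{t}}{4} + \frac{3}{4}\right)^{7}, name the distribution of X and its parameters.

The MGF M(t) = \left(\frac{e^{t}}{4} + \frac{3}{4}\right)^{7} is the standard form for the Binomial distribution.
Comparing with the known MGF formula identifies: Binomial(n=7, p=1/4)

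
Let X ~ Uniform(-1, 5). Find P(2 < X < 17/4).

P(2 < X < 17/4) = ∫_{2}^{17/4} f(x) dx
where f(x) = \frac{1}{6}
= \frac{3}{8}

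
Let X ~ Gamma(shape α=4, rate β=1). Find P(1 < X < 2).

P(1 < X < 2) = ∫_{1}^{2} f(x) dx
where f(x) = \frac{x^{3} e^{- x}}{6}
= \frac{-19 + 8 e}{3 e^{2}}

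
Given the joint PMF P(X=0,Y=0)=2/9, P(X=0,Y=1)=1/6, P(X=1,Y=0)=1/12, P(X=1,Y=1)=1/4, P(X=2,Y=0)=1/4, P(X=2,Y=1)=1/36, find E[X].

First find marginal of X:
P(X=0) = 7/18
P(X=1) = 1/3
P(X=2) = 5/18
E[X] = 0 × 7/18 + 1 × 1/3 + 2 × 5/18 = 8/9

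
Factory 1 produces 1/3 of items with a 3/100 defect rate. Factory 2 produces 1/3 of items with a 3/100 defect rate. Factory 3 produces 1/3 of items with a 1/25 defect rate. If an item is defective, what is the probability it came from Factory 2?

Using Bayes' theorem:
P(F1) = 1/3, P(D|F1) = 3/100
P(F2) = 1/3, P(D|F2) = 3/100
P(F3) = 1/3, P(D|F3) = 1/25
P(D) = P(D|F1)P(F1) + P(D|F2)P(F2) + P(D|F3)P(F3)
     = \frac{1}{30}
P(F2|D) = P(D|F2)P(F2) / P(D)
= \frac{3}{10}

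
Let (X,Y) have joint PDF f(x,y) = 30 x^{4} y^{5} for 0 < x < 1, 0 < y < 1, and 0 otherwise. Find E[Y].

E[Y] = ∫_0^1 ∫_0^1 y × f(x,y) dx dy
= \frac{6}{7}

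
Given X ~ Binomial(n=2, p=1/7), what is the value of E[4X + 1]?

For X ~ Binomial(n=2, p=1/7):
E[X] = \frac{2}{7}
E[4X + 1] = 4 × E[X] + 1 = \frac{15}{7}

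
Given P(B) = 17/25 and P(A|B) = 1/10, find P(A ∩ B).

By definition, P(A|B) = P(A ∩ B) / P(B)
So P(A ∩ B) = P(A|B) × P(B)
= 1/10 × 17/25
= 17/250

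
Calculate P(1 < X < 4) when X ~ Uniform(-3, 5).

P(1 < X < 4) = ∫_{1}^{4} f(x) dx
where f(x) = \frac{1}{8}
= \frac{3}{8}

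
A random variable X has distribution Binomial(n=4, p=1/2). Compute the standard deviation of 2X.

For X ~ Binomial(n=4, p=1/2):
Var(X) = 1
SD(X) = √(Var(X)) = √(1) = 1
SD(2X) = |2| × SD(X) = 2 × 1 = 2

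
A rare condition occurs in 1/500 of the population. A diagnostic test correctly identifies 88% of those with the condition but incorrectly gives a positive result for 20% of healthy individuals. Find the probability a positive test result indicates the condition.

Let D = the rare event, + = positive/flagged.
P(D) = 1/500
P(+|D) = 88/100 = 22/25
P(+|D') = 20/100 = 1/5
P(+) = P(+|D)P(D) + P(+|D')P(D')
     = \frac{22}{25} × \frac{1}{500} + \frac{1}{5} × \frac{499}{500}
     = \frac{2517}{12500}
P(D|+) = P(+|D)P(D)/P(+) = \frac{22}{2517}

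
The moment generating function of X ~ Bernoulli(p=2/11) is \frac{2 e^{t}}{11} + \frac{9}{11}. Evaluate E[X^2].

To find E[X^2], compute M^(2)(0):
M^(1)(t) = \frac{2 e^{t}}{11}
M^(2)(t) = \frac{2 e^{t}}{11}
M^(2)(0) = \frac{2}{11}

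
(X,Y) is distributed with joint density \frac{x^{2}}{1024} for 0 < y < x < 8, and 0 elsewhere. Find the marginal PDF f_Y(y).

f_Y(y) = ∫_y^8 \frac{x^{2}}{1024} dx = \frac{1}{6} - \frac{y^{3}}{3072}
for 0 < y < 8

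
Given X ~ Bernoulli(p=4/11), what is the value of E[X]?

For X ~ Bernoulli(p=4/11), the expected value is:
E[X] = \frac{4}{11}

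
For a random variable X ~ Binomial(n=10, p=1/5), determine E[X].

For X ~ Binomial(n=10, p=1/5), the expected value is:
E[X] = 2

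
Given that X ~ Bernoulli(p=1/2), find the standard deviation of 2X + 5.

For X ~ Bernoulli(p=1/2):
Var(X) = \frac{1}{4}
SD(X) = √(Var(X)) = √(\frac{1}{4}) = \frac{1}{2}
SD(2X + 5) = |2| × SD(X) = 2 × \frac{1}{2} = 1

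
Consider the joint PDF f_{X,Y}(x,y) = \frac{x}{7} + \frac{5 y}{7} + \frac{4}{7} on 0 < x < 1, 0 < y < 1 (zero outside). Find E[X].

E[X] = ∫_0^1 ∫_0^1 x × f(x,y) dy dx
= ∫_0^1 ∫_0^1 x × (\frac{x}{7} + \frac{5 y}{7} + \frac{4}{7}) dy dx
= \frac{43}{84}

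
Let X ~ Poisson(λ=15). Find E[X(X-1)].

E[X(X-1)] = E[X² - X] = E[X²] - E[X]
E[X] = 15
E[X²] = Var(X) + (E[X])² = 15 + (15)² = 240
E[X(X-1)] = 240 - 15 = 225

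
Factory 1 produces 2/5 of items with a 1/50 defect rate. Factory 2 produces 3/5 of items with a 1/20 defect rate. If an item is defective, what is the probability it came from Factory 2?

Using Bayes' theorem:
P(F1) = 2/5, P(D|F1) = 1/50
P(F2) = 3/5, P(D|F2) = 1/20
P(D) = P(D|F1)P(F1) + P(D|F2)P(F2)
     = \frac{19}{500}
P(F2|D) = P(D|F2)P(F2) / P(D)
= \frac{15}{19}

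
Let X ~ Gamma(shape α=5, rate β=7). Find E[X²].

Using the identity E[X²] = Var(X) + (E[X])²:
E[X] = \frac{5}{7}
Var(X) = \frac{5}{49}
E[X²] = \frac{5}{49} + (\frac{5}{7})²
= \frac{30}{49}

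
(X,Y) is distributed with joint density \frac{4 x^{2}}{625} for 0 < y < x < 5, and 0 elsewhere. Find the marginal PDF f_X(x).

f_X(x) = ∫_0^x \frac{4 x^{2}}{625} dy = \frac{4 x^{3}}{625}
for 0 < x < 5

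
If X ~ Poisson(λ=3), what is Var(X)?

For X ~ Poisson(λ=3):
Var(X) = 3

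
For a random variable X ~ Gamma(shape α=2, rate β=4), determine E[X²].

Using the identity E[X²] = Var(X) + (E[X])²:
E[X] = \frac{1}{2}
Var(X) = \frac{1}{8}
E[X²] = \frac{1}{8} + (\frac{1}{2})²
= \frac{3}{8}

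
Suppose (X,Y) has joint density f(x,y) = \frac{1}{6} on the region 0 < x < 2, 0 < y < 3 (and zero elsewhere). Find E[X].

f_X(x) = ∫_0^3 \frac{1}{6} dy = \frac{1}{2}
E[X] = ∫_0^2 x × (\frac{1}{2}) dx = 1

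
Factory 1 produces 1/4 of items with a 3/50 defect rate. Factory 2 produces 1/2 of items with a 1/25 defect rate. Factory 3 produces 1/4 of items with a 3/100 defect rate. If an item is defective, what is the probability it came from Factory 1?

Using Bayes' theorem:
P(F1) = 1/4, P(D|F1) = 3/50
P(F2) = 1/2, P(D|F2) = 1/25
P(F3) = 1/4, P(D|F3) = 3/100
P(D) = P(D|F1)P(F1) + P(D|F2)P(F2) + P(D|F3)P(F3)
     = \frac{17}{400}
P(F1|D) = P(D|F1)P(F1) / P(D)
= \frac{6}{17}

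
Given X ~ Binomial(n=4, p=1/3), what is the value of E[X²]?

Using the identity E[X²] = Var(X) + (E[X])²:
E[X] = \frac{4}{3}
Var(X) = \frac{8}{9}
E[X²] = \frac{8}{9} + (\frac{4}{3})²
= \frac{8}{3}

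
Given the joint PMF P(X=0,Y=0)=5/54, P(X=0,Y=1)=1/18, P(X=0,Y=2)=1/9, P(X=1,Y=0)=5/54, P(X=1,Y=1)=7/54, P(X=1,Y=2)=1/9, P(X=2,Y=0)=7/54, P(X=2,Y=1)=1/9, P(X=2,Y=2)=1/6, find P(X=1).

P(X=1) = P(X=1,Y=0) + P(X=1,Y=1) + P(X=1,Y=2)
= 5/54 + 7/54 + 1/9
= 1/3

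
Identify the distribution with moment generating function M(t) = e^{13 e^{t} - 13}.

The MGF M(t) = e^{13 e^{t} - 13} is the standard form for the Poisson distribution.
Comparing with the known MGF formula identifies: Poisson(λ=13)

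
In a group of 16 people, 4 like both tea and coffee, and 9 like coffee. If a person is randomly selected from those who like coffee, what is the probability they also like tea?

P(A ∩ B) = 4/16 = 1/4
P(B) = 9/16
P(A|B) = P(A ∩ B) / P(B) = (1/4) / (9/16) = 4/9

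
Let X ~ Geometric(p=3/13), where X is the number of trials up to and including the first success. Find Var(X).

For X ~ Geometric(p=3/13), where X is the number of trials up to and including the first success:
Var(X) = \frac{130}{9}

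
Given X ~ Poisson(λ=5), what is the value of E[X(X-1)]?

E[X(X-1)] = E[X² - X] = E[X²] - E[X]
E[X] = 5
E[X²] = Var(X) + (E[X])² = 5 + (5)² = 30
E[X(X-1)] = 30 - 5 = 25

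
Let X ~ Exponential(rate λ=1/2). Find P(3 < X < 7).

P(3 < X < 7) = ∫_{3}^{7} f(x) dx
where f(x) = \frac{e^{- \frac{x}{2}}}{2}
= - \frac{1 - e^{2}}{e^{\frac{7}{2}}}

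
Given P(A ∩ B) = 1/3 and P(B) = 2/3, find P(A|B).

P(A|B) = P(A ∩ B) / P(B)
= (1/3) / (2/3)
= 1/2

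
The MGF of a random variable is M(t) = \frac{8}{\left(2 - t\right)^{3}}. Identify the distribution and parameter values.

The MGF M(t) = \frac{8}{\left(2 - t\right)^{3}} is the standard form for the Gamma distribution.
Comparing with the known MGF formula identifies: Gamma(shape α=3, rate β=2)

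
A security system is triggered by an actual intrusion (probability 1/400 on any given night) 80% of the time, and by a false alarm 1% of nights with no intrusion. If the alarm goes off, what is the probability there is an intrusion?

Let D = the rare event, + = positive/flagged.
P(D) = 1/400
P(+|D) = 80/100 = 4/5
P(+|D') = 1/100
P(+) = P(+|D)P(D) + P(+|D')P(D')
     = \frac{4}{5} × \frac{1}{400} + \frac{1}{100} × \frac{399}{400}
     = \frac{479}{40000}
P(D|+) = P(+|D)P(D)/P(+) = \frac{80}{479}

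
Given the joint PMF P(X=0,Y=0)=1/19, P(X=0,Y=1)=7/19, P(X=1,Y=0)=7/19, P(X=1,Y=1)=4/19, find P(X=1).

P(X=1) = P(X=1,Y=0) + P(X=1,Y=1)
= 7/19 + 4/19
= 11/19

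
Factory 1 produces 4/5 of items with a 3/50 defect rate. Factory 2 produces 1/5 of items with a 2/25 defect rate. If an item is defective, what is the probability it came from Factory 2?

Using Bayes' theorem:
P(F1) = 4/5, P(D|F1) = 3/50
P(F2) = 1/5, P(D|F2) = 2/25
P(D) = P(D|F1)P(F1) + P(D|F2)P(F2)
     = \frac{8}{125}
P(F2|D) = P(D|F2)P(F2) / P(D)
= \frac{1}{4}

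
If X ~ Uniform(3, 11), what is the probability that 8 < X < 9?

P(8 < X < 9) = ∫_{8}^{9} f(x) dx
where f(x) = \frac{1}{8}
= \frac{1}{8}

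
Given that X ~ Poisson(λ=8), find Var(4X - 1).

For X ~ Poisson(λ=8):
Var(X) = 8
Var(4X - 1) = (4)² × Var(X) = 16 × 8 = 128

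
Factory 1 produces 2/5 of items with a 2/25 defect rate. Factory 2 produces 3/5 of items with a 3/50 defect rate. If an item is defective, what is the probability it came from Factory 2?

Using Bayes' theorem:
P(F1) = 2/5, P(D|F1) = 2/25
P(F2) = 3/5, P(D|F2) = 3/50
P(D) = P(D|F1)P(F1) + P(D|F2)P(F2)
     = \frac{17}{250}
P(F2|D) = P(D|F2)P(F2) / P(D)
= \frac{9}{17}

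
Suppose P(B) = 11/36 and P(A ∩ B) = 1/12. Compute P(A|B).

P(A|B) = P(A ∩ B) / P(B)
= (1/12) / (11/36)
= 3/11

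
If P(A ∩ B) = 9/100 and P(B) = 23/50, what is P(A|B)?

P(A|B) = P(A ∩ B) / P(B)
= (9/100) / (23/50)
= 9/46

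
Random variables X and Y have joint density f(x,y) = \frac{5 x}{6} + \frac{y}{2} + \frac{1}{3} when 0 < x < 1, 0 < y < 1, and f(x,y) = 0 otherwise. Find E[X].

E[X] = ∫_0^1 ∫_0^1 x × f(x,y) dy dx
= ∫_0^1 ∫_0^1 x × (\frac{5 x}{6} + \frac{y}{2} + \frac{1}{3}) dy dx
= \frac{41}{72}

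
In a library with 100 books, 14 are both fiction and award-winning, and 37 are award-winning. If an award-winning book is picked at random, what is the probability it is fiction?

P(A ∩ B) = 14/100 = 7/50
P(B) = 37/100
P(A|B) = P(A ∩ B) / P(B) = (7/50) / (37/100) = 14/37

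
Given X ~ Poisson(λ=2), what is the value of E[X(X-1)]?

E[X(X-1)] = E[X² - X] = E[X²] - E[X]
E[X] = 2
E[X²] = Var(X) + (E[X])² = 2 + (2)² = 6
E[X(X-1)] = 6 - 2 = 4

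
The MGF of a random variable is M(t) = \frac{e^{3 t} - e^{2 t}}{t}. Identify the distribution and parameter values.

The MGF M(t) = \frac{e^{3 t} - e^{2 t}}{t} is the standard form for the Uniform distribution.
Comparing with the known MGF formula identifies: Uniform(2, 3)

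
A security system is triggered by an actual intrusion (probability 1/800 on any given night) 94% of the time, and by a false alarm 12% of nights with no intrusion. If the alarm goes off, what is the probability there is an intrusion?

Let D = the rare event, + = positive/flagged.
P(D) = 1/800
P(+|D) = 94/100 = 47/50
P(+|D') = 12/100 = 3/25
P(+) = P(+|D)P(D) + P(+|D')P(D')
     = \frac{47}{50} × \frac{1}{800} + \frac{3}{25} × \frac{799}{800}
     = \frac{4841}{40000}
P(D|+) = P(+|D)P(D)/P(+) = \frac{1}{103}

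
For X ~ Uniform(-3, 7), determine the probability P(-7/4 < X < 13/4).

P(-7/4 < X < 13/4) = ∫_{-7/4}^{13/4} f(x) dx
where f(x) = \frac{1}{10}
= \frac{1}{2}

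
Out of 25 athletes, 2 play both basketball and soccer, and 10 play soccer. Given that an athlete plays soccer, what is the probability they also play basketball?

P(A ∩ B) = 2/25
P(B) = 10/25 = 2/5
P(A|B) = P(A ∩ B) / P(B) = (2/25) / (2/5) = 1/5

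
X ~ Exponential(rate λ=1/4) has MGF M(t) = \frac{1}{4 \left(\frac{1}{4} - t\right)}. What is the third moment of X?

To find E[X^3], compute M^(3)(0):
M^(1)(t) = \frac{1}{4 \left(\frac{1}{4} - t\right)^{2}}
M^(2)(t) = \frac{1}{2 \left(\frac{1}{4} - t\right)^{3}}
M^(3)(t) = \frac{3}{2 \left(\frac{1}{4} - t\right)^{4}}
M^(3)(0) = 384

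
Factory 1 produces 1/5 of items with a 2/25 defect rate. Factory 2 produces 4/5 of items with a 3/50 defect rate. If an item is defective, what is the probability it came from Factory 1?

Using Bayes' theorem:
P(F1) = 1/5, P(D|F1) = 2/25
P(F2) = 4/5, P(D|F2) = 3/50
P(D) = P(D|F1)P(F1) + P(D|F2)P(F2)
     = \frac{8}{125}
P(F1|D) = P(D|F1)P(F1) / P(D)
= \frac{1}{4}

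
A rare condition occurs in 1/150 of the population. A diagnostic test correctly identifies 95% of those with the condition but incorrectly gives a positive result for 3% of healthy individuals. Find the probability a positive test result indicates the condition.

Let D = the rare event, + = positive/flagged.
P(D) = 1/150
P(+|D) = 95/100 = 19/20
P(+|D') = 3/100
P(+) = P(+|D)P(D) + P(+|D')P(D')
     = \frac{19}{20} × \frac{1}{150} + \frac{3}{100} × \frac{149}{150}
     = \frac{271}{7500}
P(D|+) = P(+|D)P(D)/P(+) = \frac{95}{542}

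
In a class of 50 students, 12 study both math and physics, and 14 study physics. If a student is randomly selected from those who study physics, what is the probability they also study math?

P(A ∩ B) = 12/50 = 6/25
P(B) = 14/50 = 7/25
P(A|B) = P(A ∩ B) / P(B) = (6/25) / (7/25) = 6/7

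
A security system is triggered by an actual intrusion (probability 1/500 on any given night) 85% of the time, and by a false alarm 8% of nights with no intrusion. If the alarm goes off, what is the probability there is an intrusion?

Let D = the rare event, + = positive/flagged.
P(D) = 1/500
P(+|D) = 85/100 = 17/20
P(+|D') = 8/100 = 2/25
P(+) = P(+|D)P(D) + P(+|D')P(D')
     = \frac{17}{20} × \frac{1}{500} + \frac{2}{25} × \frac{499}{500}
     = \frac{4077}{50000}
P(D|+) = P(+|D)P(D)/P(+) = \frac{85}{4077}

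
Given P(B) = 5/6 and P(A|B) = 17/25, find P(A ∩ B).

By definition, P(A|B) = P(A ∩ B) / P(B)
So P(A ∩ B) = P(A|B) × P(B)
= 17/25 × 5/6
= 17/30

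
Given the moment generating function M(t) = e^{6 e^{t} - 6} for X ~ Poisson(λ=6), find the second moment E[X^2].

To find E[X^2], compute M^(2)(0):
M^(1)(t) = 6 e^{t} e^{6 e^{t} - 6}
M^(2)(t) = 36 e^{2 t} e^{6 e^{t} - 6} + 6 e^{t} e^{6 e^{t} - 6}
M^(2)(0) = 42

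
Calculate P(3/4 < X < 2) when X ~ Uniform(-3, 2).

P(3/4 < X < 2) = ∫_{3/4}^{2} f(x) dx
where f(x) = \frac{1}{5}
= \frac{1}{4}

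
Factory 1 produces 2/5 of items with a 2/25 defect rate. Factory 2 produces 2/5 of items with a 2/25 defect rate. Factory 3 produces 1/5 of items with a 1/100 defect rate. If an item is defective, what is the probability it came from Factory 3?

Using Bayes' theorem:
P(F1) = 2/5, P(D|F1) = 2/25
P(F2) = 2/5, P(D|F2) = 2/25
P(F3) = 1/5, P(D|F3) = 1/100
P(D) = P(D|F1)P(F1) + P(D|F2)P(F2) + P(D|F3)P(F3)
     = \frac{33}{500}
P(F3|D) = P(D|F3)P(F3) / P(D)
= \frac{1}{33}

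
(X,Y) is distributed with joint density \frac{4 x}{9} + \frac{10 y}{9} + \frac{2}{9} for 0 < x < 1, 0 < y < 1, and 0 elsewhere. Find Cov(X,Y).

E[XY] = ∫∫ xy × f(x,y) dx dy = \frac{17}{54}
E[X] = \frac{29}{54}
E[Y] = \frac{16}{27}
Cov(X,Y) = E[XY] - E[X]E[Y] = - \frac{5}{1458}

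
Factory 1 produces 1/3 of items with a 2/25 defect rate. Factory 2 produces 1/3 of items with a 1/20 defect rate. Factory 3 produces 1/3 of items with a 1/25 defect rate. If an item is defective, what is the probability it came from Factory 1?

Using Bayes' theorem:
P(F1) = 1/3, P(D|F1) = 2/25
P(F2) = 1/3, P(D|F2) = 1/20
P(F3) = 1/3, P(D|F3) = 1/25
P(D) = P(D|F1)P(F1) + P(D|F2)P(F2) + P(D|F3)P(F3)
     = \frac{17}{300}
P(F1|D) = P(D|F1)P(F1) / P(D)
= \frac{8}{17}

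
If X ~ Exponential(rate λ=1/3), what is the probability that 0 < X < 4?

P(0 < X < 4) = ∫_{0}^{4} f(x) dx
where f(x) = \frac{e^{- \frac{x}{3}}}{3}
= 1 - e^{- \frac{4}{3}}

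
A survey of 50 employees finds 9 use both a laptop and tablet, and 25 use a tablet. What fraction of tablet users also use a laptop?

P(A ∩ B) = 9/50
P(B) = 25/50 = 1/2
P(A|B) = P(A ∩ B) / P(B) = (9/50) / (1/2) = 9/25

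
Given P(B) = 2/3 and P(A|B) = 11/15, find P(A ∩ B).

By definition, P(A|B) = P(A ∩ B) / P(B)
So P(A ∩ B) = P(A|B) × P(B)
= 11/15 × 2/3
= 22/45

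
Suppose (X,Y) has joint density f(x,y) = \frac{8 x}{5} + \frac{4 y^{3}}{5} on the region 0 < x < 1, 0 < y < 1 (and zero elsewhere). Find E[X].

E[X] = ∫_0^1 ∫_0^1 x × f(x,y) dy dx
= ∫_0^1 ∫_0^1 x × (\frac{8 x}{5} + \frac{4 y^{3}}{5}) dy dx
= \frac{19}{30}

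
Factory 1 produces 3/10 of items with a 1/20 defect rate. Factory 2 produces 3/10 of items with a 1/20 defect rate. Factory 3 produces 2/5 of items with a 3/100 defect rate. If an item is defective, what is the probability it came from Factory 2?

Using Bayes' theorem:
P(F1) = 3/10, P(D|F1) = 1/20
P(F2) = 3/10, P(D|F2) = 1/20
P(F3) = 2/5, P(D|F3) = 3/100
P(D) = P(D|F1)P(F1) + P(D|F2)P(F2) + P(D|F3)P(F3)
     = \frac{21}{500}
P(F2|D) = P(D|F2)P(F2) / P(D)
= \frac{5}{14}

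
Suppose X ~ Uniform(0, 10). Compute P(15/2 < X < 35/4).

P(15/2 < X < 35/4) = ∫_{15/2}^{35/4} f(x) dx
where f(x) = \frac{1}{10}
= \frac{1}{8}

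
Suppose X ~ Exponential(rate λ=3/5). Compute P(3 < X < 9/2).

P(3 < X < 9/2) = ∫_{3}^{9/2} f(x) dx
where f(x) = \frac{3 e^{- \frac{3 x}{5}}}{5}
= - \frac{1}{e^{\frac{27}{10}}} + e^{- \frac{9}{5}}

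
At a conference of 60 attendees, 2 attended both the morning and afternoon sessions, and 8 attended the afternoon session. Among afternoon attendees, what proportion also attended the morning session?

P(A ∩ B) = 2/60 = 1/30
P(B) = 8/60 = 2/15
P(A|B) = P(A ∩ B) / P(B) = (1/30) / (2/15) = 1/4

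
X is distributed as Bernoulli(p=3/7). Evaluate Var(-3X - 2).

For X ~ Bernoulli(p=3/7):
Var(X) = \frac{12}{49}
Var(-3X - 2) = (-3)² × Var(X) = 9 × \frac{12}{49} = \frac{108}{49}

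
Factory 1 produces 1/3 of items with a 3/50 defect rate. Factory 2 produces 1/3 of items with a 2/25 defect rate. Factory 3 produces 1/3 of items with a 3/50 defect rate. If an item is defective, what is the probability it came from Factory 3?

Using Bayes' theorem:
P(F1) = 1/3, P(D|F1) = 3/50
P(F2) = 1/3, P(D|F2) = 2/25
P(F3) = 1/3, P(D|F3) = 3/50
P(D) = P(D|F1)P(F1) + P(D|F2)P(F2) + P(D|F3)P(F3)
     = \frac{1}{15}
P(F3|D) = P(D|F3)P(F3) / P(D)
= \frac{3}{10}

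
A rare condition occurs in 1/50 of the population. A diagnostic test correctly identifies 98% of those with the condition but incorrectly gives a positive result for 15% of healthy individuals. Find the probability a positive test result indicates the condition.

Let D = the rare event, + = positive/flagged.
P(D) = 1/50
P(+|D) = 98/100 = 49/50
P(+|D') = 15/100 = 3/20
P(+) = P(+|D)P(D) + P(+|D')P(D')
     = \frac{49}{50} × \frac{1}{50} + \frac{3}{20} × \frac{49}{50}
     = \frac{833}{5000}
P(D|+) = P(+|D)P(D)/P(+) = \frac{2}{17}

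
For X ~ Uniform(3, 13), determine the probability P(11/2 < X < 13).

P(11/2 < X < 13) = ∫_{11/2}^{13} f(x) dx
where f(x) = \frac{1}{10}
= \frac{3}{4}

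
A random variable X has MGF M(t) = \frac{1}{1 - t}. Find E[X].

To find E[X], compute M^(1)(0):
M^(1)(t) = \frac{1}{\left(1 - t\right)^{2}}
M^(1)(0) = 1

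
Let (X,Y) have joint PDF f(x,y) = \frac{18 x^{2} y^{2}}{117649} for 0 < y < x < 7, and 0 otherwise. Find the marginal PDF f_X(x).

f_X(x) = ∫_0^x \frac{18 x^{2} y^{2}}{117649} dy = \frac{6 x^{5}}{117649}
for 0 < x < 7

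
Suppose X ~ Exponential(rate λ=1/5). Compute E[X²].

Using the identity E[X²] = Var(X) + (E[X])²:
E[X] = 5
Var(X) = 25
E[X²] = 25 + (5)²
= 50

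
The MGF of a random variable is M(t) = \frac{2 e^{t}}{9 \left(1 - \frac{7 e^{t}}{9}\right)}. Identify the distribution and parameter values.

The MGF M(t) = \frac{2 e^{t}}{9 \left(1 - \frac{7 e^{t}}{9}\right)} is the standard form for the Geometric distribution.
Comparing with the known MGF formula identifies: Geometric(p=2/9), X = trial number of first success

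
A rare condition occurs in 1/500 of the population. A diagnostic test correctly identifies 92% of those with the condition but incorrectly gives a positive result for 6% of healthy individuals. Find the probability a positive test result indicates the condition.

Let D = the rare event, + = positive/flagged.
P(D) = 1/500
P(+|D) = 92/100 = 23/25
P(+|D') = 6/100 = 3/50
P(+) = P(+|D)P(D) + P(+|D')P(D')
     = \frac{23}{25} × \frac{1}{500} + \frac{3}{50} × \frac{499}{500}
     = \frac{1543}{25000}
P(D|+) = P(+|D)P(D)/P(+) = \frac{46}{1543}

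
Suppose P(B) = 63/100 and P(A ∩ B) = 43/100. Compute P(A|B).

P(A|B) = P(A ∩ B) / P(B)
= (43/100) / (63/100)
= 43/63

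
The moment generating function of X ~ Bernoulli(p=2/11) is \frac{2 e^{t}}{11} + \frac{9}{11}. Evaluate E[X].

To find E[X], compute M^(1)(0):
M^(1)(t) = \frac{2 e^{t}}{11}
M^(1)(0) = \frac{2}{11}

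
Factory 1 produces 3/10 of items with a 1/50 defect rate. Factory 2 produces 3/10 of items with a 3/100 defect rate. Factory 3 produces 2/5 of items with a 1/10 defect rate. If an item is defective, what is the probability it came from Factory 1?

Using Bayes' theorem:
P(F1) = 3/10, P(D|F1) = 1/50
P(F2) = 3/10, P(D|F2) = 3/100
P(F3) = 2/5, P(D|F3) = 1/10
P(D) = P(D|F1)P(F1) + P(D|F2)P(F2) + P(D|F3)P(F3)
     = \frac{11}{200}
P(F1|D) = P(D|F1)P(F1) / P(D)
= \frac{6}{55}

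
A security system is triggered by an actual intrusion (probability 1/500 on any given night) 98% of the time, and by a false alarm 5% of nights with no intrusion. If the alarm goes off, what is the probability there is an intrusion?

Let D = the rare event, + = positive/flagged.
P(D) = 1/500
P(+|D) = 98/100 = 49/50
P(+|D') = 5/100 = 1/20
P(+) = P(+|D)P(D) + P(+|D')P(D')
     = \frac{49}{50} × \frac{1}{500} + \frac{1}{20} × \frac{499}{500}
     = \frac{2593}{50000}
P(D|+) = P(+|D)P(D)/P(+) = \frac{98}{2593}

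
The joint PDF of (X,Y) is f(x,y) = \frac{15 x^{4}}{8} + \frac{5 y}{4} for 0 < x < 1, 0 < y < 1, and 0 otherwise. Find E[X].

E[X] = ∫_0^1 ∫_0^1 x × f(x,y) dy dx
= ∫_0^1 ∫_0^1 x × (\frac{15 x^{4}}{8} + \frac{5 y}{4}) dy dx
= \frac{5}{8}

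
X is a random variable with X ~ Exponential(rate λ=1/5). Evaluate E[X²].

Using the identity E[X²] = Var(X) + (E[X])²:
E[X] = 5
Var(X) = 25
E[X²] = 25 + (5)²
= 50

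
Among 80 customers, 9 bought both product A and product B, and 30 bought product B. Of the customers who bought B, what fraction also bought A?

P(A ∩ B) = 9/80
P(B) = 30/80 = 3/8
P(A|B) = P(A ∩ B) / P(B) = (9/80) / (3/8) = 3/10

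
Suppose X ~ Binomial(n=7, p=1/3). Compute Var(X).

For X ~ Binomial(n=7, p=1/3):
Var(X) = \frac{14}{9}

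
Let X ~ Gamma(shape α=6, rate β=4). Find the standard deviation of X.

For X ~ Gamma(shape α=6, rate β=4):
Var(X) = \frac{3}{8}
SD(X) = √(Var(X)) = √(\frac{3}{8}) = \frac{\sqrt{6}}{4}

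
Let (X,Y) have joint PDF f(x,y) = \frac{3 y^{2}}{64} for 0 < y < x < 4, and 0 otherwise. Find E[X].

f_X(x) = ∫_0^x \frac{3 y^{2}}{64} dy = \frac{x^{3}}{64}
E[X] = ∫_0^4 x × (\frac{x^{3}}{64}) dx = \frac{16}{5}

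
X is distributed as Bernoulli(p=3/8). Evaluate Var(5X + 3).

For X ~ Bernoulli(p=3/8):
Var(X) = \frac{15}{64}
Var(5X + 3) = (5)² × Var(X) = 25 × \frac{15}{64} = \frac{375}{64}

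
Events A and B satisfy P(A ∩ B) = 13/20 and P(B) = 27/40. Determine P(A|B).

P(A|B) = P(A ∩ B) / P(B)
= (13/20) / (27/40)
= 26/27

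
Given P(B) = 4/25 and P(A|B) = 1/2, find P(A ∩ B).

By definition, P(A|B) = P(A ∩ B) / P(B)
So P(A ∩ B) = P(A|B) × P(B)
= 1/2 × 4/25
= 2/25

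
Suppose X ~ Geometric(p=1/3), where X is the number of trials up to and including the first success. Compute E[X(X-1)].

E[X(X-1)] = E[X² - X] = E[X²] - E[X]
E[X] = 3
E[X²] = Var(X) + (E[X])² = 6 + (3)² = 15
E[X(X-1)] = 15 - 3 = 12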